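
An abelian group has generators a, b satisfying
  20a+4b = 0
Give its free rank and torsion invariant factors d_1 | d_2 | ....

rank_ℚ(R)=1; free=2−1=1
SNF(R) diag = [4] → torsion [4]

Answer: M ≅ ℤ^1 ⊕ ℤ/4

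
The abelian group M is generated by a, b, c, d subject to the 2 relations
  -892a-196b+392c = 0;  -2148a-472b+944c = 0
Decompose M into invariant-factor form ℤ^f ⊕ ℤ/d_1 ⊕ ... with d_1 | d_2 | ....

rank_ℚ(R)=2; free=4−2=2
SNF(R) diag = [4, 4] → torsion [4, 4]

Answer: M ≅ ℤ^2 ⊕ ℤ/4 ⊕ ℤ/4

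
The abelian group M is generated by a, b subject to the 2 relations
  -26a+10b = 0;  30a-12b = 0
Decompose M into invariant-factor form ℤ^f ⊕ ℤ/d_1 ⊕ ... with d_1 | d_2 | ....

Answer: M ≅ ℤ/2 ⊕ ℤ/6

Derivation:
rank_ℚ(R)=2; free=2−2=0
SNF(R) diag = [2, 6] → torsion [2, 6]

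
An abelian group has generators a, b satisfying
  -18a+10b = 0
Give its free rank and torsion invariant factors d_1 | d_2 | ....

Answer: M ≅ ℤ^1 ⊕ ℤ/2

Derivation:
rank_ℚ(R)=1; free=2−1=1
SNF(R) diag = [2] → torsion [2]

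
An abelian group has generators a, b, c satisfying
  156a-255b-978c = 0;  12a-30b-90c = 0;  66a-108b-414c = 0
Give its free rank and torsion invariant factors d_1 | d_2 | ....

rank_ℚ(R)=3; free=3−3=0
SNF(R) diag = [3, 6, 6] → torsion [3, 6, 6]

Answer: M ≅ ℤ/3 ⊕ ℤ/6 ⊕ ℤ/6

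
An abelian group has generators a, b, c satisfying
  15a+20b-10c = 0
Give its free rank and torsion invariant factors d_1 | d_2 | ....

Answer: M ≅ ℤ^2 ⊕ ℤ/5

Derivation:
rank_ℚ(R)=1; free=3−1=2
SNF(R) diag = [5] → torsion [5]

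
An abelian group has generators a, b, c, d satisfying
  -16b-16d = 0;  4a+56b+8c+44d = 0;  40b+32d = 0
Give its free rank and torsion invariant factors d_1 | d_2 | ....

rank_ℚ(R)=3; free=4−3=1
SNF(R) diag = [4, 8, 16] → torsion [4, 8, 16]

Answer: M ≅ ℤ^1 ⊕ ℤ/4 ⊕ ℤ/8 ⊕ ℤ/16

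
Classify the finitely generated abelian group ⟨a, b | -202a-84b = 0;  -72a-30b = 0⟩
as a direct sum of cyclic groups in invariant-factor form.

rank_ℚ(R)=2; free=2−2=0
SNF(R) diag = [2, 6] → torsion [2, 6]

Answer: M ≅ ℤ/2 ⊕ ℤ/6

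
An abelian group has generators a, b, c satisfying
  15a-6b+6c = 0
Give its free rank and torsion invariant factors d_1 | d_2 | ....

Answer: M ≅ ℤ^2 ⊕ ℤ/3

Derivation:
rank_ℚ(R)=1; free=3−1=2
SNF(R) diag = [3] → torsion [3]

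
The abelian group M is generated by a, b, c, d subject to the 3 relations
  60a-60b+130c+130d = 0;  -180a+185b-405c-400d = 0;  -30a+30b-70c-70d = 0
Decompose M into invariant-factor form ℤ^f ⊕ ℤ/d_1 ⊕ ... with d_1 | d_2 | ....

Answer: M ≅ ℤ^1 ⊕ ℤ/5 ⊕ ℤ/10 ⊕ ℤ/30

Derivation:
rank_ℚ(R)=3; free=4−3=1
SNF(R) diag = [5, 10, 30] → torsion [5, 10, 30]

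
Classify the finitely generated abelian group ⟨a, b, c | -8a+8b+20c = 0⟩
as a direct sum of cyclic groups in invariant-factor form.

rank_ℚ(R)=1; free=3−1=2
SNF(R) diag = [4] → torsion [4]

Answer: M ≅ ℤ^2 ⊕ ℤ/4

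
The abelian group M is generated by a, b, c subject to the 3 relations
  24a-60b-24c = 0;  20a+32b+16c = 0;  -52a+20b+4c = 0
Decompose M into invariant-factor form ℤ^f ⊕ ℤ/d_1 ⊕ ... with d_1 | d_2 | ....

rank_ℚ(R)=3; free=3−3=0
SNF(R) diag = [4, 12, 12] → torsion [4, 12, 12]

Answer: M ≅ ℤ/4 ⊕ ℤ/12 ⊕ ℤ/12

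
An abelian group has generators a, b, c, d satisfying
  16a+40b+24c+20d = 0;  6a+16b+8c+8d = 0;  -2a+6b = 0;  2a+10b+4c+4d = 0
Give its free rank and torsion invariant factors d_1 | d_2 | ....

Answer: M ≅ ℤ/2 ⊕ ℤ/2 ⊕ ℤ/4 ⊕ ℤ/4

Derivation:
rank_ℚ(R)=4; free=4−4=0
SNF(R) diag = [2, 2, 4, 4] → torsion [2, 2, 4, 4]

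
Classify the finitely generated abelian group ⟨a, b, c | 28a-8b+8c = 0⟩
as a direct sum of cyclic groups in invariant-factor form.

rank_ℚ(R)=1; free=3−1=2
SNF(R) diag = [4] → torsion [4]

Answer: M ≅ ℤ^2 ⊕ ℤ/4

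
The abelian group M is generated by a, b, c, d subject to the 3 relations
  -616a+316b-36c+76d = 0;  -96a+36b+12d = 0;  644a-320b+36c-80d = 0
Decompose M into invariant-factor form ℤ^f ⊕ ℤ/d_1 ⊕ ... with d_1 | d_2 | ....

rank_ℚ(R)=3; free=4−3=1
SNF(R) diag = [4, 12, 36] → torsion [4, 12, 36]

Answer: M ≅ ℤ^1 ⊕ ℤ/4 ⊕ ℤ/12 ⊕ ℤ/36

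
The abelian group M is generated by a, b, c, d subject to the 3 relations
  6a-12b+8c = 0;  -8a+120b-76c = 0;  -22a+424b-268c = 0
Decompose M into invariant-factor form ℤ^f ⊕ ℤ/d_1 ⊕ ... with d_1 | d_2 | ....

Answer: M ≅ ℤ^1 ⊕ ℤ/2 ⊕ ℤ/4 ⊕ ℤ/4

Derivation:
rank_ℚ(R)=3; free=4−3=1
SNF(R) diag = [2, 4, 4] → torsion [2, 4, 4]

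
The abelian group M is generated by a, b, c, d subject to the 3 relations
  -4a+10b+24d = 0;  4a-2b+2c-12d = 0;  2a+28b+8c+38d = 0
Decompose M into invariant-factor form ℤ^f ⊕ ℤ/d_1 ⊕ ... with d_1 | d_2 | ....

Answer: M ≅ ℤ^1 ⊕ ℤ/2 ⊕ ℤ/2 ⊕ ℤ/2

Derivation:
rank_ℚ(R)=3; free=4−3=1
SNF(R) diag = [2, 2, 2] → torsion [2, 2, 2]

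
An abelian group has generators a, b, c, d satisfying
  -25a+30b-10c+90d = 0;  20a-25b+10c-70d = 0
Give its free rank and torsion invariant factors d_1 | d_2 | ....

rank_ℚ(R)=2; free=4−2=2
SNF(R) diag = [5, 5] → torsion [5, 5]

Answer: M ≅ ℤ^2 ⊕ ℤ/5 ⊕ ℤ/5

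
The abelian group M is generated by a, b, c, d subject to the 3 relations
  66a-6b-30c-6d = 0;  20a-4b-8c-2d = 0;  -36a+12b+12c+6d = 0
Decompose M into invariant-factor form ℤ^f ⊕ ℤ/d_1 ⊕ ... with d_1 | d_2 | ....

rank_ℚ(R)=3; free=4−3=1
SNF(R) diag = [2, 6, 12] → torsion [2, 6, 12]

Answer: M ≅ ℤ^1 ⊕ ℤ/2 ⊕ ℤ/6 ⊕ ℤ/12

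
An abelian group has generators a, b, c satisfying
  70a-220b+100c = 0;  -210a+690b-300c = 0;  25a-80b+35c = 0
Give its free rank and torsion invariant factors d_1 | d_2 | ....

rank_ℚ(R)=3; free=3−3=0
SNF(R) diag = [5, 10, 30] → torsion [5, 10, 30]

Answer: M ≅ ℤ/5 ⊕ ℤ/10 ⊕ ℤ/30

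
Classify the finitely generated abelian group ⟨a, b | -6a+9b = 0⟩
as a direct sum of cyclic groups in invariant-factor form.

rank_ℚ(R)=1; free=2−1=1
SNF(R) diag = [3] → torsion [3]

Answer: M ≅ ℤ^1 ⊕ ℤ/3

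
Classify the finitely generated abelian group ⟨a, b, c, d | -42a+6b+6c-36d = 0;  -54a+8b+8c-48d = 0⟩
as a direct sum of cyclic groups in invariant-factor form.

rank_ℚ(R)=2; free=4−2=2
SNF(R) diag = [2, 6] → torsion [2, 6]

Answer: M ≅ ℤ^2 ⊕ ℤ/2 ⊕ ℤ/6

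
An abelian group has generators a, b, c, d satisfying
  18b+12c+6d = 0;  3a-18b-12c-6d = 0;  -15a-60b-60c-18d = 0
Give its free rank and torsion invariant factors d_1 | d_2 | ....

rank_ℚ(R)=3; free=4−3=1
SNF(R) diag = [3, 6, 6] → torsion [3, 6, 6]

Answer: M ≅ ℤ^1 ⊕ ℤ/3 ⊕ ℤ/6 ⊕ ℤ/6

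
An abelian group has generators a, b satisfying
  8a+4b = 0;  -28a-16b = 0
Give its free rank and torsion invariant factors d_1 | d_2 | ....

Answer: M ≅ ℤ/4 ⊕ ℤ/4

Derivation:
rank_ℚ(R)=2; free=2−2=0
SNF(R) diag = [4, 4] → torsion [4, 4]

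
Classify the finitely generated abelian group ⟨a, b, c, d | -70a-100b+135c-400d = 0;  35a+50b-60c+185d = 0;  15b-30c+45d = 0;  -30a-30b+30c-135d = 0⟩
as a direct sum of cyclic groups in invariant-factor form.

rank_ℚ(R)=4; free=4−4=0
SNF(R) diag = [5, 15, 15, 45] → torsion [5, 15, 15, 45]

Answer: M ≅ ℤ/5 ⊕ ℤ/15 ⊕ ℤ/15 ⊕ ℤ/45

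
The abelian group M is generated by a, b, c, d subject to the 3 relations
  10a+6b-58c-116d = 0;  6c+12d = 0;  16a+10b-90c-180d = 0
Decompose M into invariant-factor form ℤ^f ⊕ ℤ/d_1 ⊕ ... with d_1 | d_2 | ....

rank_ℚ(R)=3; free=4−3=1
SNF(R) diag = [2, 2, 6] → torsion [2, 2, 6]

Answer: M ≅ ℤ^1 ⊕ ℤ/2 ⊕ ℤ/2 ⊕ ℤ/6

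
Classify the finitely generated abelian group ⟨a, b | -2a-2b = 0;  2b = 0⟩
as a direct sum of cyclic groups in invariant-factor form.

Answer: M ≅ ℤ/2 ⊕ ℤ/2

Derivation:
rank_ℚ(R)=2; free=2−2=0
SNF(R) diag = [2, 2] → torsion [2, 2]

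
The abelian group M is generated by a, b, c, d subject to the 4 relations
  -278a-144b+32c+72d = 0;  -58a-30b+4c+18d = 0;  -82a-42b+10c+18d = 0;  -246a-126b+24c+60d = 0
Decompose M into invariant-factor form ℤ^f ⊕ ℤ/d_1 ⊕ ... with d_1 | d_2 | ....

Answer: M ≅ ℤ/2 ⊕ ℤ/6 ⊕ ℤ/6 ⊕ ℤ/6

Derivation:
rank_ℚ(R)=4; free=4−4=0
SNF(R) diag = [2, 6, 6, 6] → torsion [2, 6, 6, 6]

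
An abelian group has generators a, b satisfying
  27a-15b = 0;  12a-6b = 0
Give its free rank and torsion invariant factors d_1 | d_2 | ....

Answer: M ≅ ℤ/3 ⊕ ℤ/6

Derivation:
rank_ℚ(R)=2; free=2−2=0
SNF(R) diag = [3, 6] → torsion [3, 6]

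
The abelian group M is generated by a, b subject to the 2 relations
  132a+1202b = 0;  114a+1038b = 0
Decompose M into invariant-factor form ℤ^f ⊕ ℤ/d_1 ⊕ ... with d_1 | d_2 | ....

rank_ℚ(R)=2; free=2−2=0
SNF(R) diag = [2, 6] → torsion [2, 6]

Answer: M ≅ ℤ/2 ⊕ ℤ/6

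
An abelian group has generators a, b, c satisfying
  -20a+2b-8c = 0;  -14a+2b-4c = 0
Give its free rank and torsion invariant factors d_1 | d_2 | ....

Answer: M ≅ ℤ^1 ⊕ ℤ/2 ⊕ ℤ/2

Derivation:
rank_ℚ(R)=2; free=3−2=1
SNF(R) diag = [2, 2] → torsion [2, 2]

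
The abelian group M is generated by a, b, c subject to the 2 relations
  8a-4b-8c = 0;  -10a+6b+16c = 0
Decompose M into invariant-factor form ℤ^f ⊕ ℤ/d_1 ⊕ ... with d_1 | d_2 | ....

rank_ℚ(R)=2; free=3−2=1
SNF(R) diag = [2, 4] → torsion [2, 4]

Answer: M ≅ ℤ^1 ⊕ ℤ/2 ⊕ ℤ/4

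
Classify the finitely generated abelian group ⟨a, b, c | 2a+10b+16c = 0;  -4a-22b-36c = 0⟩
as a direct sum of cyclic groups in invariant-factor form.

rank_ℚ(R)=2; free=3−2=1
SNF(R) diag = [2, 2] → torsion [2, 2]

Answer: M ≅ ℤ^1 ⊕ ℤ/2 ⊕ ℤ/2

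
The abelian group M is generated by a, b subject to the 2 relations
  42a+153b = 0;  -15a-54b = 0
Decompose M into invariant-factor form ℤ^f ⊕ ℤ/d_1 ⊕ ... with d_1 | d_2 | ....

Answer: M ≅ ℤ/3 ⊕ ℤ/9

Derivation:
rank_ℚ(R)=2; free=2−2=0
SNF(R) diag = [3, 9] → torsion [3, 9]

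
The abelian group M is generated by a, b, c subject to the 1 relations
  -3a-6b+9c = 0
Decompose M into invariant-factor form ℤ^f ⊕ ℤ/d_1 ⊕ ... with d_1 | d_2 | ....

Answer: M ≅ ℤ^2 ⊕ ℤ/3

Derivation:
rank_ℚ(R)=1; free=3−1=2
SNF(R) diag = [3] → torsion [3]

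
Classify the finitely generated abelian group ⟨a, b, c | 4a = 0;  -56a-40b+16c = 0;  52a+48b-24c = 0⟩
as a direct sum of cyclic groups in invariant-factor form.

Answer: M ≅ ℤ/4 ⊕ ℤ/8 ⊕ ℤ/24

Derivation:
rank_ℚ(R)=3; free=3−3=0
SNF(R) diag = [4, 8, 24] → torsion [4, 8, 24]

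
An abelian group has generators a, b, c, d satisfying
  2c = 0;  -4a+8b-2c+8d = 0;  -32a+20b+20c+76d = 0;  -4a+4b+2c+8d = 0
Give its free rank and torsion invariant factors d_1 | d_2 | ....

Answer: M ≅ ℤ/2 ⊕ ℤ/4 ⊕ ℤ/4 ⊕ ℤ/12

Derivation:
rank_ℚ(R)=4; free=4−4=0
SNF(R) diag = [2, 4, 4, 12] → torsion [2, 4, 4, 12]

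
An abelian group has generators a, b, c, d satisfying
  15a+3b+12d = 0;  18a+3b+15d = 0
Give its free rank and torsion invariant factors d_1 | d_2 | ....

Answer: M ≅ ℤ^2 ⊕ ℤ/3 ⊕ ℤ/3

Derivation:
rank_ℚ(R)=2; free=4−2=2
SNF(R) diag = [3, 3] → torsion [3, 3]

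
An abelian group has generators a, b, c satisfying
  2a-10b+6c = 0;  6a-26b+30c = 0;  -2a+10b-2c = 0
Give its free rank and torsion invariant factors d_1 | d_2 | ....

rank_ℚ(R)=3; free=3−3=0
SNF(R) diag = [2, 4, 4] → torsion [2, 4, 4]

Answer: M ≅ ℤ/2 ⊕ ℤ/4 ⊕ ℤ/4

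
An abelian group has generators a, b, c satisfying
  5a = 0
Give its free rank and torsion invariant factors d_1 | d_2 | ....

rank_ℚ(R)=1; free=3−1=2
SNF(R) diag = [5] → torsion [5]

Answer: M ≅ ℤ^2 ⊕ ℤ/5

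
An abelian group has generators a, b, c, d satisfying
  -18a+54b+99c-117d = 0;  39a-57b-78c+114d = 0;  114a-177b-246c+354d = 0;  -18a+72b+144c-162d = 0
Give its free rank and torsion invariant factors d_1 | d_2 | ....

rank_ℚ(R)=4; free=4−4=0
SNF(R) diag = [3, 9, 9, 18] → torsion [3, 9, 9, 18]

Answer: M ≅ ℤ/3 ⊕ ℤ/9 ⊕ ℤ/9 ⊕ ℤ/18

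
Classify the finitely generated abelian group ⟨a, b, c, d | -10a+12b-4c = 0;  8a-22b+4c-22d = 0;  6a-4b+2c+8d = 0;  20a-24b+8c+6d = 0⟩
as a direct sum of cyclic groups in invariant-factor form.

rank_ℚ(R)=4; free=4−4=0
SNF(R) diag = [2, 2, 6, 6] → torsion [2, 2, 6, 6]

Answer: M ≅ ℤ/2 ⊕ ℤ/2 ⊕ ℤ/6 ⊕ ℤ/6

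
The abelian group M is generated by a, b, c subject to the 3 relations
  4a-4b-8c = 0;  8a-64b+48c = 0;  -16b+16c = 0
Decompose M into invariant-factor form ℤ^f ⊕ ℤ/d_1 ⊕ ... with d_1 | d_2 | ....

Answer: M ≅ ℤ/4 ⊕ ℤ/8 ⊕ ℤ/16

Derivation:
rank_ℚ(R)=3; free=3−3=0
SNF(R) diag = [4, 8, 16] → torsion [4, 8, 16]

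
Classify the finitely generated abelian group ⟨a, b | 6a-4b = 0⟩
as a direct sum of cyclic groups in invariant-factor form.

Answer: M ≅ ℤ^1 ⊕ ℤ/2

Derivation:
rank_ℚ(R)=1; free=2−1=1
SNF(R) diag = [2] → torsion [2]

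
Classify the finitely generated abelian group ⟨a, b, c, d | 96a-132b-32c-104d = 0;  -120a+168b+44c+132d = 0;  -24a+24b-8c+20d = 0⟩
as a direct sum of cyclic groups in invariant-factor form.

rank_ℚ(R)=3; free=4−3=1
SNF(R) diag = [4, 4, 12] → torsion [4, 4, 12]

Answer: M ≅ ℤ^1 ⊕ ℤ/4 ⊕ ℤ/4 ⊕ ℤ/12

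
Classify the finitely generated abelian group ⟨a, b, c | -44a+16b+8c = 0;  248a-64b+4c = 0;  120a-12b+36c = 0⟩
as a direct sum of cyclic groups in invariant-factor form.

rank_ℚ(R)=3; free=3−3=0
SNF(R) diag = [4, 12, 36] → torsion [4, 12, 36]

Answer: M ≅ ℤ/4 ⊕ ℤ/12 ⊕ ℤ/36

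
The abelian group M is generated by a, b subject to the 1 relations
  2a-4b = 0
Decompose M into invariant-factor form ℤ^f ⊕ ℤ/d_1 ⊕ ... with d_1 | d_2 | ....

Answer: M ≅ ℤ^1 ⊕ ℤ/2

Derivation:
rank_ℚ(R)=1; free=2−1=1
SNF(R) diag = [2] → torsion [2]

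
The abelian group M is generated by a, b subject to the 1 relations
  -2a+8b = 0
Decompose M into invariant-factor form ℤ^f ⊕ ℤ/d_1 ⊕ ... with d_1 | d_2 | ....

rank_ℚ(R)=1; free=2−1=1
SNF(R) diag = [2] → torsion [2]

Answer: M ≅ ℤ^1 ⊕ ℤ/2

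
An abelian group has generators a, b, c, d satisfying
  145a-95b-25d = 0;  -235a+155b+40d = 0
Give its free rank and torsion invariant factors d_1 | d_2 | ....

Answer: M ≅ ℤ^2 ⊕ ℤ/5 ⊕ ℤ/15

Derivation:
rank_ℚ(R)=2; free=4−2=2
SNF(R) diag = [5, 15] → torsion [5, 15]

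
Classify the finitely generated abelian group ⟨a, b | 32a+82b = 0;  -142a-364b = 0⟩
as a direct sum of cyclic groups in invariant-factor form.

Answer: M ≅ ℤ/2 ⊕ ℤ/2

Derivation:
rank_ℚ(R)=2; free=2−2=0
SNF(R) diag = [2, 2] → torsion [2, 2]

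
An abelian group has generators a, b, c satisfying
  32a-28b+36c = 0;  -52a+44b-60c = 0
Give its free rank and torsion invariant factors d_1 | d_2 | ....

Answer: M ≅ ℤ^1 ⊕ ℤ/4 ⊕ ℤ/12

Derivation:
rank_ℚ(R)=2; free=3−2=1
SNF(R) diag = [4, 12] → torsion [4, 12]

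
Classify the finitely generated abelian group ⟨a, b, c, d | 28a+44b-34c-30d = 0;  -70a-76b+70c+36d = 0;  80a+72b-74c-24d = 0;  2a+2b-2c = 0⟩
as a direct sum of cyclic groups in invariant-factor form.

Answer: M ≅ ℤ/2 ⊕ ℤ/2 ⊕ ℤ/6 ⊕ ℤ/18

Derivation:
rank_ℚ(R)=4; free=4−4=0
SNF(R) diag = [2, 2, 6, 18] → torsion [2, 2, 6, 18]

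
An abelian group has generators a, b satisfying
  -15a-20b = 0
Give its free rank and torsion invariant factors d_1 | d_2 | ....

Answer: M ≅ ℤ^1 ⊕ ℤ/5

Derivation:
rank_ℚ(R)=1; free=2−1=1
SNF(R) diag = [5] → torsion [5]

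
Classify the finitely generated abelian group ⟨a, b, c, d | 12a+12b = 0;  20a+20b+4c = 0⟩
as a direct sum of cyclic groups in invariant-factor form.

rank_ℚ(R)=2; free=4−2=2
SNF(R) diag = [4, 12] → torsion [4, 12]

Answer: M ≅ ℤ^2 ⊕ ℤ/4 ⊕ ℤ/12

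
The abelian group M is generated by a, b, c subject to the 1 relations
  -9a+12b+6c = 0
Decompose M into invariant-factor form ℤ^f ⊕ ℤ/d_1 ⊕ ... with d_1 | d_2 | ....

Answer: M ≅ ℤ^2 ⊕ ℤ/3

Derivation:
rank_ℚ(R)=1; free=3−1=2
SNF(R) diag = [3] → torsion [3]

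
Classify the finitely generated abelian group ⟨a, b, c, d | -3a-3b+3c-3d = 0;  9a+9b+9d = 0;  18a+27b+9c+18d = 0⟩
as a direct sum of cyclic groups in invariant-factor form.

rank_ℚ(R)=3; free=4−3=1
SNF(R) diag = [3, 9, 9] → torsion [3, 9, 9]

Answer: M ≅ ℤ^1 ⊕ ℤ/3 ⊕ ℤ/9 ⊕ ℤ/9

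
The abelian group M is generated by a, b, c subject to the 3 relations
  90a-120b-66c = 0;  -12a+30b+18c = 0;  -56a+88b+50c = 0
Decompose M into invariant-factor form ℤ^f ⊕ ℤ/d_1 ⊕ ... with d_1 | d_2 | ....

Answer: M ≅ ℤ/2 ⊕ ℤ/6 ⊕ ℤ/18

Derivation:
rank_ℚ(R)=3; free=3−3=0
SNF(R) diag = [2, 6, 18] → torsion [2, 6, 18]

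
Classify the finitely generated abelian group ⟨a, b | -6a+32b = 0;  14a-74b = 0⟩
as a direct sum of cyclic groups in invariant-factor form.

Answer: M ≅ ℤ/2 ⊕ ℤ/2

Derivation:
rank_ℚ(R)=2; free=2−2=0
SNF(R) diag = [2, 2] → torsion [2, 2]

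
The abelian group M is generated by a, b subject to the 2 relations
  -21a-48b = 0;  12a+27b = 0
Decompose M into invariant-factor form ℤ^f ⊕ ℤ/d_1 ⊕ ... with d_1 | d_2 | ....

rank_ℚ(R)=2; free=2−2=0
SNF(R) diag = [3, 3] → torsion [3, 3]

Answer: M ≅ ℤ/3 ⊕ ℤ/3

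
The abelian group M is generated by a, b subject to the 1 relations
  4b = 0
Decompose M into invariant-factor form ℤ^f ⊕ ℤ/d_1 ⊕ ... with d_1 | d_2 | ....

rank_ℚ(R)=1; free=2−1=1
SNF(R) diag = [4] → torsion [4]

Answer: M ≅ ℤ^1 ⊕ ℤ/4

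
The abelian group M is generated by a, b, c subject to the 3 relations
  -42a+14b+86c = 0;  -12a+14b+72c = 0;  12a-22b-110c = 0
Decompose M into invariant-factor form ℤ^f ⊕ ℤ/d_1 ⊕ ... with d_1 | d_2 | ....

Answer: M ≅ ℤ/2 ⊕ ℤ/2 ⊕ ℤ/6

Derivation:
rank_ℚ(R)=3; free=3−3=0
SNF(R) diag = [2, 2, 6] → torsion [2, 2, 6]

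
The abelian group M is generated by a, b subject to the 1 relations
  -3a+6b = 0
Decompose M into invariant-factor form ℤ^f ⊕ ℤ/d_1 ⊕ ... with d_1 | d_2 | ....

Answer: M ≅ ℤ^1 ⊕ ℤ/3

Derivation:
rank_ℚ(R)=1; free=2−1=1
SNF(R) diag = [3] → torsion [3]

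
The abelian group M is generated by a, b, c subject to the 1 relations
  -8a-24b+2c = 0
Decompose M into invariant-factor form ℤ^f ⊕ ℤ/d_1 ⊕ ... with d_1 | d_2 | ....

rank_ℚ(R)=1; free=3−1=2
SNF(R) diag = [2] → torsion [2]

Answer: M ≅ ℤ^2 ⊕ ℤ/2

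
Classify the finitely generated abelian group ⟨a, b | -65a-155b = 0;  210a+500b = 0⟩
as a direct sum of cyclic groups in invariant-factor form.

Answer: M ≅ ℤ/5 ⊕ ℤ/10

Derivation:
rank_ℚ(R)=2; free=2−2=0
SNF(R) diag = [5, 10] → torsion [5, 10]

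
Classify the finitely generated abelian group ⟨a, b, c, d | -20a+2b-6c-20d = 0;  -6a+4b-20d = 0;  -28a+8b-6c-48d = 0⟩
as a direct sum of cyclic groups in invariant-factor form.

Answer: M ≅ ℤ^1 ⊕ ℤ/2 ⊕ ℤ/2 ⊕ ℤ/6

Derivation:
rank_ℚ(R)=3; free=4−3=1
SNF(R) diag = [2, 2, 6] → torsion [2, 2, 6]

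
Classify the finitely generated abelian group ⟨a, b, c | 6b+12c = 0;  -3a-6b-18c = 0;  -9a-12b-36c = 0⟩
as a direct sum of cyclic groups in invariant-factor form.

Answer: M ≅ ℤ/3 ⊕ ℤ/6 ⊕ ℤ/6

Derivation:
rank_ℚ(R)=3; free=3−3=0
SNF(R) diag = [3, 6, 6] → torsion [3, 6, 6]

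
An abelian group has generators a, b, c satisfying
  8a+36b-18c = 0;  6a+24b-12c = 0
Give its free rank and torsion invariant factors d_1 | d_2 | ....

rank_ℚ(R)=2; free=3−2=1
SNF(R) diag = [2, 6] → torsion [2, 6]

Answer: M ≅ ℤ^1 ⊕ ℤ/2 ⊕ ℤ/6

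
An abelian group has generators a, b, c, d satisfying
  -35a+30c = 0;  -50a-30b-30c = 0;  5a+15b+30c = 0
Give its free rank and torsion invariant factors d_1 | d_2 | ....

rank_ℚ(R)=3; free=4−3=1
SNF(R) diag = [5, 15, 30] → torsion [5, 15, 30]

Answer: M ≅ ℤ^1 ⊕ ℤ/5 ⊕ ℤ/15 ⊕ ℤ/30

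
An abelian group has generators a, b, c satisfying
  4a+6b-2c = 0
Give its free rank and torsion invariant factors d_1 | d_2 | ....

rank_ℚ(R)=1; free=3−1=2
SNF(R) diag = [2] → torsion [2]

Answer: M ≅ ℤ^2 ⊕ ℤ/2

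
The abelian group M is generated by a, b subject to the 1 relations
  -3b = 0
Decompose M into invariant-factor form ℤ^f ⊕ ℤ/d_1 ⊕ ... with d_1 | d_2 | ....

rank_ℚ(R)=1; free=2−1=1
SNF(R) diag = [3] → torsion [3]

Answer: M ≅ ℤ^1 ⊕ ℤ/3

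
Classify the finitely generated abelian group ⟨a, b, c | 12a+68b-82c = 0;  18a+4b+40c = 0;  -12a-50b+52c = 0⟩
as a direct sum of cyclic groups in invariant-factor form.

Answer: M ≅ ℤ/2 ⊕ ℤ/6 ⊕ ℤ/6

Derivation:
rank_ℚ(R)=3; free=3−3=0
SNF(R) diag = [2, 6, 6] → torsion [2, 6, 6]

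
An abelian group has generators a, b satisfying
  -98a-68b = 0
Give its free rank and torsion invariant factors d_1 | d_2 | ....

rank_ℚ(R)=1; free=2−1=1
SNF(R) diag = [2] → torsion [2]

Answer: M ≅ ℤ^1 ⊕ ℤ/2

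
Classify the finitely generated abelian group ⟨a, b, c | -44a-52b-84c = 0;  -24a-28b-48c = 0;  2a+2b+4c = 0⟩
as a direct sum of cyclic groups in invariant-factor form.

rank_ℚ(R)=3; free=3−3=0
SNF(R) diag = [2, 4, 4] → torsion [2, 4, 4]

Answer: M ≅ ℤ/2 ⊕ ℤ/4 ⊕ ℤ/4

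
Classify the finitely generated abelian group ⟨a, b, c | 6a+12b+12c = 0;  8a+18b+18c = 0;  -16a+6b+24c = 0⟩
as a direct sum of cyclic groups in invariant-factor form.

rank_ℚ(R)=3; free=3−3=0
SNF(R) diag = [2, 6, 18] → torsion [2, 6, 18]

Answer: M ≅ ℤ/2 ⊕ ℤ/6 ⊕ ℤ/18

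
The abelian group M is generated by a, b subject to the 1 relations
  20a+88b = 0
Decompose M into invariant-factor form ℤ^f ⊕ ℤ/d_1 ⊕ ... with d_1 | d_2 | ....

rank_ℚ(R)=1; free=2−1=1
SNF(R) diag = [4] → torsion [4]

Answer: M ≅ ℤ^1 ⊕ ℤ/4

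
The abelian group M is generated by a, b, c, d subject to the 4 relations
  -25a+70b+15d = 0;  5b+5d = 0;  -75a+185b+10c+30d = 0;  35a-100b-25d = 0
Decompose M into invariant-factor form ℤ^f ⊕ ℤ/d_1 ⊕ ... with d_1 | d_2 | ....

Answer: M ≅ ℤ/5 ⊕ ℤ/5 ⊕ ℤ/10 ⊕ ℤ/10

Derivation:
rank_ℚ(R)=4; free=4−4=0
SNF(R) diag = [5, 5, 10, 10] → torsion [5, 5, 10, 10]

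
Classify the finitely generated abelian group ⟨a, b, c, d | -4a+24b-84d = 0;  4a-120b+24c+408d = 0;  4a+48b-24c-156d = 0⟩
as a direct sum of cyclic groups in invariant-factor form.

rank_ℚ(R)=3; free=4−3=1
SNF(R) diag = [4, 12, 24] → torsion [4, 12, 24]

Answer: M ≅ ℤ^1 ⊕ ℤ/4 ⊕ ℤ/12 ⊕ ℤ/24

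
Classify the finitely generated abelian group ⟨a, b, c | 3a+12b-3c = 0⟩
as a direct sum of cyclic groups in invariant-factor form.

Answer: M ≅ ℤ^2 ⊕ ℤ/3

Derivation:
rank_ℚ(R)=1; free=3−1=2
SNF(R) diag = [3] → torsion [3]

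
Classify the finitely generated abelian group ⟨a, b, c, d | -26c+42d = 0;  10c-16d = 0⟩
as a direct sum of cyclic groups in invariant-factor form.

Answer: M ≅ ℤ^2 ⊕ ℤ/2 ⊕ ℤ/2

Derivation:
rank_ℚ(R)=2; free=4−2=2
SNF(R) diag = [2, 2] → torsion [2, 2]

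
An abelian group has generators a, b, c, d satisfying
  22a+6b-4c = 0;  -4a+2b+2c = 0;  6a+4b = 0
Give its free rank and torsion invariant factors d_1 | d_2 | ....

rank_ℚ(R)=3; free=4−3=1
SNF(R) diag = [2, 2, 2] → torsion [2, 2, 2]

Answer: M ≅ ℤ^1 ⊕ ℤ/2 ⊕ ℤ/2 ⊕ ℤ/2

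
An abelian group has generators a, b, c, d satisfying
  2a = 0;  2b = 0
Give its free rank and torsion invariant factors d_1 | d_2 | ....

Answer: M ≅ ℤ^2 ⊕ ℤ/2 ⊕ ℤ/2

Derivation:
rank_ℚ(R)=2; free=4−2=2
SNF(R) diag = [2, 2] → torsion [2, 2]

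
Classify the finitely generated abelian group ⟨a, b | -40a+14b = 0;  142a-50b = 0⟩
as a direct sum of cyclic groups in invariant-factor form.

rank_ℚ(R)=2; free=2−2=0
SNF(R) diag = [2, 6] → torsion [2, 6]

Answer: M ≅ ℤ/2 ⊕ ℤ/6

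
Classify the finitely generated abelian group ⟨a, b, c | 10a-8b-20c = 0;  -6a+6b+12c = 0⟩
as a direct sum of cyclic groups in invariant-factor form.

rank_ℚ(R)=2; free=3−2=1
SNF(R) diag = [2, 6] → torsion [2, 6]

Answer: M ≅ ℤ^1 ⊕ ℤ/2 ⊕ ℤ/6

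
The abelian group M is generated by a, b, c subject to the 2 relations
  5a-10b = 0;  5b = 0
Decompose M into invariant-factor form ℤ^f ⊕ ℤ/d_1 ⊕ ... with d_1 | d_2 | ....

Answer: M ≅ ℤ^1 ⊕ ℤ/5 ⊕ ℤ/5

Derivation:
rank_ℚ(R)=2; free=3−2=1
SNF(R) diag = [5, 5] → torsion [5, 5]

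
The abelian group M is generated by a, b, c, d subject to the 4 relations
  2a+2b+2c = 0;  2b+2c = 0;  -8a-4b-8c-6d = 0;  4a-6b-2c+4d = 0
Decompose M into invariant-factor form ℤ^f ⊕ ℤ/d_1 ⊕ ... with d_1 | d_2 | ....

rank_ℚ(R)=4; free=4−4=0
SNF(R) diag = [2, 2, 2, 4] → torsion [2, 2, 2, 4]

Answer: M ≅ ℤ/2 ⊕ ℤ/2 ⊕ ℤ/2 ⊕ ℤ/4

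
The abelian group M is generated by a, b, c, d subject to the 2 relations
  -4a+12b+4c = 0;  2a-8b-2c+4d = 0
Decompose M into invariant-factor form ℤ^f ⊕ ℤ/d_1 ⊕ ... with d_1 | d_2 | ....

rank_ℚ(R)=2; free=4−2=2
SNF(R) diag = [2, 4] → torsion [2, 4]

Answer: M ≅ ℤ^2 ⊕ ℤ/2 ⊕ ℤ/4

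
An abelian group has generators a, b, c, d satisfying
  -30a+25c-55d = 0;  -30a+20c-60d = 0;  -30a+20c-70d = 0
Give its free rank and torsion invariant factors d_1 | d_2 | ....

Answer: M ≅ ℤ^1 ⊕ ℤ/5 ⊕ ℤ/10 ⊕ ℤ/30

Derivation:
rank_ℚ(R)=3; free=4−3=1
SNF(R) diag = [5, 10, 30] → torsion [5, 10, 30]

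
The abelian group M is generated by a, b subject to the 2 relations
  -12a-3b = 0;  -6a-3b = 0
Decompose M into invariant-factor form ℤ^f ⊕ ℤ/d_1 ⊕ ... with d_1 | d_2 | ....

rank_ℚ(R)=2; free=2−2=0
SNF(R) diag = [3, 6] → torsion [3, 6]

Answer: M ≅ ℤ/3 ⊕ ℤ/6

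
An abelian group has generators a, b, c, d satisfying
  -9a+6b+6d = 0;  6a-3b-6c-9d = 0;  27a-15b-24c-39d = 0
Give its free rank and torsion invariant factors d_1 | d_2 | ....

Answer: M ≅ ℤ^1 ⊕ ℤ/3 ⊕ ℤ/3 ⊕ ℤ/6

Derivation:
rank_ℚ(R)=3; free=4−3=1
SNF(R) diag = [3, 3, 6] → torsion [3, 3, 6]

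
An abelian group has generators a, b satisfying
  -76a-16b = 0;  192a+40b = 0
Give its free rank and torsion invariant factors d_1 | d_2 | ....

Answer: M ≅ ℤ/4 ⊕ ℤ/8

Derivation:
rank_ℚ(R)=2; free=2−2=0
SNF(R) diag = [4, 8] → torsion [4, 8]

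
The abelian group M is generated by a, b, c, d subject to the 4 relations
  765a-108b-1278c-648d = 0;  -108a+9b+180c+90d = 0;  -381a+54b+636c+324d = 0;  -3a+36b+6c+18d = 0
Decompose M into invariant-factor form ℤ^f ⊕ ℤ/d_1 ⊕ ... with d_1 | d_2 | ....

rank_ℚ(R)=4; free=4−4=0
SNF(R) diag = [3, 9, 18, 18] → torsion [3, 9, 18, 18]

Answer: M ≅ ℤ/3 ⊕ ℤ/9 ⊕ ℤ/18 ⊕ ℤ/18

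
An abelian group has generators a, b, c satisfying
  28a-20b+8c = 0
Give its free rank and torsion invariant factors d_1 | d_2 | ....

rank_ℚ(R)=1; free=3−1=2
SNF(R) diag = [4] → torsion [4]

Answer: M ≅ ℤ^2 ⊕ ℤ/4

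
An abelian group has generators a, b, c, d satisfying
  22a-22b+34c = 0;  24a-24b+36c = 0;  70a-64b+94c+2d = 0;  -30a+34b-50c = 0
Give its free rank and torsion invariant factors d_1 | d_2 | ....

rank_ℚ(R)=4; free=4−4=0
SNF(R) diag = [2, 2, 4, 12] → torsion [2, 2, 4, 12]

Answer: M ≅ ℤ/2 ⊕ ℤ/2 ⊕ ℤ/4 ⊕ ℤ/12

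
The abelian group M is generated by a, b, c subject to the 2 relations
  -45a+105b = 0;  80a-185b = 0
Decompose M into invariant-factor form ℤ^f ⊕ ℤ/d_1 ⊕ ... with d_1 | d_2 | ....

Answer: M ≅ ℤ^1 ⊕ ℤ/5 ⊕ ℤ/15

Derivation:
rank_ℚ(R)=2; free=3−2=1
SNF(R) diag = [5, 15] → torsion [5, 15]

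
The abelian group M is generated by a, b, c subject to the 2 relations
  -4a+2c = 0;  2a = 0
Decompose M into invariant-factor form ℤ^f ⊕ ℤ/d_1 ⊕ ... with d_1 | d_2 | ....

rank_ℚ(R)=2; free=3−2=1
SNF(R) diag = [2, 2] → torsion [2, 2]

Answer: M ≅ ℤ^1 ⊕ ℤ/2 ⊕ ℤ/2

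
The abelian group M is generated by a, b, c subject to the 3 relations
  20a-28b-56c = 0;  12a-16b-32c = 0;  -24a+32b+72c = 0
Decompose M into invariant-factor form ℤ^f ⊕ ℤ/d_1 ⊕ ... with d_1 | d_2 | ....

Answer: M ≅ ℤ/4 ⊕ ℤ/4 ⊕ ℤ/8

Derivation:
rank_ℚ(R)=3; free=3−3=0
SNF(R) diag = [4, 4, 8] → torsion [4, 4, 8]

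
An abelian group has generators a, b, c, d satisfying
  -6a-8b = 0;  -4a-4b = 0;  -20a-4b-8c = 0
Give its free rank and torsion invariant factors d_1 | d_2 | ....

Answer: M ≅ ℤ^1 ⊕ ℤ/2 ⊕ ℤ/4 ⊕ ℤ/8

Derivation:
rank_ℚ(R)=3; free=4−3=1
SNF(R) diag = [2, 4, 8] → torsion [2, 4, 8]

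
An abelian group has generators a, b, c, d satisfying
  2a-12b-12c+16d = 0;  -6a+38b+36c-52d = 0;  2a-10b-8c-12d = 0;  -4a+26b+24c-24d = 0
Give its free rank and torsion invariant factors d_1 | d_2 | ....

rank_ℚ(R)=4; free=4−4=0
SNF(R) diag = [2, 2, 4, 12] → torsion [2, 2, 4, 12]

Answer: M ≅ ℤ/2 ⊕ ℤ/2 ⊕ ℤ/4 ⊕ ℤ/12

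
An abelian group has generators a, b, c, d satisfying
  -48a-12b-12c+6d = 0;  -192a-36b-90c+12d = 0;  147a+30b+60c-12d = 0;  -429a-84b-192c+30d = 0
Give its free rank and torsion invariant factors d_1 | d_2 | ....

Answer: M ≅ ℤ/3 ⊕ ℤ/6 ⊕ ℤ/6 ⊕ ℤ/6

Derivation:
rank_ℚ(R)=4; free=4−4=0
SNF(R) diag = [3, 6, 6, 6] → torsion [3, 6, 6, 6]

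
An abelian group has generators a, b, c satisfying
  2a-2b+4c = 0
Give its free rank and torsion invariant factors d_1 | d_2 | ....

rank_ℚ(R)=1; free=3−1=2
SNF(R) diag = [2] → torsion [2]

Answer: M ≅ ℤ^2 ⊕ ℤ/2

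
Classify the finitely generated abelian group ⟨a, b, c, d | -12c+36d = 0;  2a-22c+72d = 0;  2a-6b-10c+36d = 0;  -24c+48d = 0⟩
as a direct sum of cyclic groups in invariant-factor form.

Answer: M ≅ ℤ/2 ⊕ ℤ/6 ⊕ ℤ/12 ⊕ ℤ/24

Derivation:
rank_ℚ(R)=4; free=4−4=0
SNF(R) diag = [2, 6, 12, 24] → torsion [2, 6, 12, 24]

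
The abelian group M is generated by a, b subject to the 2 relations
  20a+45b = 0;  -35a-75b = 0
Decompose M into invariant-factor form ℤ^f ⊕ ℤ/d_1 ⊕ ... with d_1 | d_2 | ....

rank_ℚ(R)=2; free=2−2=0
SNF(R) diag = [5, 15] → torsion [5, 15]

Answer: M ≅ ℤ/5 ⊕ ℤ/15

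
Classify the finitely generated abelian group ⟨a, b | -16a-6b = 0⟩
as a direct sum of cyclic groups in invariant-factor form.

rank_ℚ(R)=1; free=2−1=1
SNF(R) diag = [2] → torsion [2]

Answer: M ≅ ℤ^1 ⊕ ℤ/2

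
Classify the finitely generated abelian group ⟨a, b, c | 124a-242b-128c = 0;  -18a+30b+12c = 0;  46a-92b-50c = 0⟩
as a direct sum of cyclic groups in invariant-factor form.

rank_ℚ(R)=3; free=3−3=0
SNF(R) diag = [2, 6, 18] → torsion [2, 6, 18]

Answer: M ≅ ℤ/2 ⊕ ℤ/6 ⊕ ℤ/18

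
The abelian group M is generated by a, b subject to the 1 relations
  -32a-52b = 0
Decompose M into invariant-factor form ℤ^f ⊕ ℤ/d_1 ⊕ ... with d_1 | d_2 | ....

rank_ℚ(R)=1; free=2−1=1
SNF(R) diag = [4] → torsion [4]

Answer: M ≅ ℤ^1 ⊕ ℤ/4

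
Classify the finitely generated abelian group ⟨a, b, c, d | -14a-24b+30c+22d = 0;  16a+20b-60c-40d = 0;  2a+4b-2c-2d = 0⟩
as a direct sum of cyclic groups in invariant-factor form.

rank_ℚ(R)=3; free=4−3=1
SNF(R) diag = [2, 4, 4] → torsion [2, 4, 4]

Answer: M ≅ ℤ^1 ⊕ ℤ/2 ⊕ ℤ/4 ⊕ ℤ/4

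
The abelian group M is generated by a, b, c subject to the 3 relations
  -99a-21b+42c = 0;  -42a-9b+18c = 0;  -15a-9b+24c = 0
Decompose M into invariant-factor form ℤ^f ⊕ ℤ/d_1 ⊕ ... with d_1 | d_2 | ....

Answer: M ≅ ℤ/3 ⊕ ℤ/3 ⊕ ℤ/6

Derivation:
rank_ℚ(R)=3; free=3−3=0
SNF(R) diag = [3, 3, 6] → torsion [3, 3, 6]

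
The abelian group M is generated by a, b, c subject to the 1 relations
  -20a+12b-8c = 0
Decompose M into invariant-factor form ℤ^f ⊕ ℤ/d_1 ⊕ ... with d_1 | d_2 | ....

Answer: M ≅ ℤ^2 ⊕ ℤ/4

Derivation:
rank_ℚ(R)=1; free=3−1=2
SNF(R) diag = [4] → torsion [4]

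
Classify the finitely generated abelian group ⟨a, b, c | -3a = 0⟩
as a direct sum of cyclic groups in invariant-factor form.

Answer: M ≅ ℤ^2 ⊕ ℤ/3

Derivation:
rank_ℚ(R)=1; free=3−1=2
SNF(R) diag = [3] → torsion [3]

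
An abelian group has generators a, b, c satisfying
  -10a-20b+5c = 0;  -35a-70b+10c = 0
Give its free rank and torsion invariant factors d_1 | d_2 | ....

rank_ℚ(R)=2; free=3−2=1
SNF(R) diag = [5, 15] → torsion [5, 15]

Answer: M ≅ ℤ^1 ⊕ ℤ/5 ⊕ ℤ/15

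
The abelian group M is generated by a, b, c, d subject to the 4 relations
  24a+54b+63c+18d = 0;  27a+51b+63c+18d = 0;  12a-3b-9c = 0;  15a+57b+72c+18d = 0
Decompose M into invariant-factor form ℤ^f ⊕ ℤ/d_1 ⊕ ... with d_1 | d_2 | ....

Answer: M ≅ ℤ/3 ⊕ ℤ/3 ⊕ ℤ/9 ⊕ ℤ/18

Derivation:
rank_ℚ(R)=4; free=4−4=0
SNF(R) diag = [3, 3, 9, 18] → torsion [3, 3, 9, 18]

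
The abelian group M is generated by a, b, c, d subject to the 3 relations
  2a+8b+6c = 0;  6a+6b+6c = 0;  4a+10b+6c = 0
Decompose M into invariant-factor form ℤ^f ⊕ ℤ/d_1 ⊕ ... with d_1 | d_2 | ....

Answer: M ≅ ℤ^1 ⊕ ℤ/2 ⊕ ℤ/6 ⊕ ℤ/6

Derivation:
rank_ℚ(R)=3; free=4−3=1
SNF(R) diag = [2, 6, 6] → torsion [2, 6, 6]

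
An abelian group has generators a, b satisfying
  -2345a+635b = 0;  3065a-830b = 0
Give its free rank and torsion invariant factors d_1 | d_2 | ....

Answer: M ≅ ℤ/5 ⊕ ℤ/15

Derivation:
rank_ℚ(R)=2; free=2−2=0
SNF(R) diag = [5, 15] → torsion [5, 15]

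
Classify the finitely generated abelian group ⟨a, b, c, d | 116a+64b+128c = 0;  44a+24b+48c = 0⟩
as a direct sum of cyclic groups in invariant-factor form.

rank_ℚ(R)=2; free=4−2=2
SNF(R) diag = [4, 8] → torsion [4, 8]

Answer: M ≅ ℤ^2 ⊕ ℤ/4 ⊕ ℤ/8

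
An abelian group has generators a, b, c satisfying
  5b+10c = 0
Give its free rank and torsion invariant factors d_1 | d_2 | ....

rank_ℚ(R)=1; free=3−1=2
SNF(R) diag = [5] → torsion [5]

Answer: M ≅ ℤ^2 ⊕ ℤ/5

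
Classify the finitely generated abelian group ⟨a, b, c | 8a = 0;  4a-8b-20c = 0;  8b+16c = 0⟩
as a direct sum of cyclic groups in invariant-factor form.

rank_ℚ(R)=3; free=3−3=0
SNF(R) diag = [4, 8, 8] → torsion [4, 8, 8]

Answer: M ≅ ℤ/4 ⊕ ℤ/8 ⊕ ℤ/8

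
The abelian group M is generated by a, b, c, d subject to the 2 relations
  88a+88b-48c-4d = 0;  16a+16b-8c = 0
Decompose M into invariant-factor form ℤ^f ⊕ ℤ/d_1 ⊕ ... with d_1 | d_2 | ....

Answer: M ≅ ℤ^2 ⊕ ℤ/4 ⊕ ℤ/8

Derivation:
rank_ℚ(R)=2; free=4−2=2
SNF(R) diag = [4, 8] → torsion [4, 8]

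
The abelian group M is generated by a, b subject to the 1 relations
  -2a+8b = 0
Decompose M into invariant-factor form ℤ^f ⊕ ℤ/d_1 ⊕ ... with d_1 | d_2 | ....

rank_ℚ(R)=1; free=2−1=1
SNF(R) diag = [2] → torsion [2]

Answer: M ≅ ℤ^1 ⊕ ℤ/2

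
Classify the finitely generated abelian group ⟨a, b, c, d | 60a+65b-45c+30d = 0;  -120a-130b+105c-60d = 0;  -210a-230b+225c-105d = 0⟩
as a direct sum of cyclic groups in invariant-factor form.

Answer: M ≅ ℤ^1 ⊕ ℤ/5 ⊕ ℤ/15 ⊕ ℤ/15

Derivation:
rank_ℚ(R)=3; free=4−3=1
SNF(R) diag = [5, 15, 15] → torsion [5, 15, 15]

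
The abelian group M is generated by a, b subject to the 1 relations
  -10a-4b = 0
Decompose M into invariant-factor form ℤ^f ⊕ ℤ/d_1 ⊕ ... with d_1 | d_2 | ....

Answer: M ≅ ℤ^1 ⊕ ℤ/2

Derivation:
rank_ℚ(R)=1; free=2−1=1
SNF(R) diag = [2] → torsion [2]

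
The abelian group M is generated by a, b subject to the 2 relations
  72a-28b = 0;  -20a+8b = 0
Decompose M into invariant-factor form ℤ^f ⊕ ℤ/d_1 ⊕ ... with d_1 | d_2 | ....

rank_ℚ(R)=2; free=2−2=0
SNF(R) diag = [4, 4] → torsion [4, 4]

Answer: M ≅ ℤ/4 ⊕ ℤ/4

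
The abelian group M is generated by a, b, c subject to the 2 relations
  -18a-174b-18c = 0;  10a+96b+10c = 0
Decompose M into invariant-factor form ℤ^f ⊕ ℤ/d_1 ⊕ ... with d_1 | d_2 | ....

rank_ℚ(R)=2; free=3−2=1
SNF(R) diag = [2, 6] → torsion [2, 6]

Answer: M ≅ ℤ^1 ⊕ ℤ/2 ⊕ ℤ/6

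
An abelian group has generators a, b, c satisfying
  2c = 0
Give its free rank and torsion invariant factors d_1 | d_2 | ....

rank_ℚ(R)=1; free=3−1=2
SNF(R) diag = [2] → torsion [2]

Answer: M ≅ ℤ^2 ⊕ ℤ/2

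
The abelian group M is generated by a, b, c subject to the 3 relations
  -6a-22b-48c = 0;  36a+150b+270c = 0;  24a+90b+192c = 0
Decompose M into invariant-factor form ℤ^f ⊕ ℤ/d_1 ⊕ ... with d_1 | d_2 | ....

rank_ℚ(R)=3; free=3−3=0
SNF(R) diag = [2, 6, 18] → torsion [2, 6, 18]

Answer: M ≅ ℤ/2 ⊕ ℤ/6 ⊕ ℤ/18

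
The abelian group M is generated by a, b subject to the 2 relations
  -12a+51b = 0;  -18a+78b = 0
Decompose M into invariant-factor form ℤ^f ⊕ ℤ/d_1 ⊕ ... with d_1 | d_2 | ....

rank_ℚ(R)=2; free=2−2=0
SNF(R) diag = [3, 6] → torsion [3, 6]

Answer: M ≅ ℤ/3 ⊕ ℤ/6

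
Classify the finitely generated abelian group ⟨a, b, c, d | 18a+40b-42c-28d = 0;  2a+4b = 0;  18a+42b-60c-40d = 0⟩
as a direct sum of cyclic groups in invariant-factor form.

Answer: M ≅ ℤ^1 ⊕ ℤ/2 ⊕ ℤ/2 ⊕ ℤ/2

Derivation:
rank_ℚ(R)=3; free=4−3=1
SNF(R) diag = [2, 2, 2] → torsion [2, 2, 2]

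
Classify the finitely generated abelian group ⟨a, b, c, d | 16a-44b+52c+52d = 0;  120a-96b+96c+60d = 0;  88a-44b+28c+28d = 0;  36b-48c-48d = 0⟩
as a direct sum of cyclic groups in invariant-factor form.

Answer: M ≅ ℤ/4 ⊕ ℤ/12 ⊕ ℤ/36 ⊕ ℤ/72

Derivation:
rank_ℚ(R)=4; free=4−4=0
SNF(R) diag = [4, 12, 36, 72] → torsion [4, 12, 36, 72]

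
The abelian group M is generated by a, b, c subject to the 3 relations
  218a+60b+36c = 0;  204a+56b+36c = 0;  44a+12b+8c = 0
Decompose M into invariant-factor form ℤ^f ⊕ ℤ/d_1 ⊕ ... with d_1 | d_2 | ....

rank_ℚ(R)=3; free=3−3=0
SNF(R) diag = [2, 4, 4] → torsion [2, 4, 4]

Answer: M ≅ ℤ/2 ⊕ ℤ/4 ⊕ ℤ/4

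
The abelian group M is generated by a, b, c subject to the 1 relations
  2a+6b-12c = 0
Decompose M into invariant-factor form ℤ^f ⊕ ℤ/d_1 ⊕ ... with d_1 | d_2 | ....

Answer: M ≅ ℤ^2 ⊕ ℤ/2

Derivation:
rank_ℚ(R)=1; free=3−1=2
SNF(R) diag = [2] → torsion [2]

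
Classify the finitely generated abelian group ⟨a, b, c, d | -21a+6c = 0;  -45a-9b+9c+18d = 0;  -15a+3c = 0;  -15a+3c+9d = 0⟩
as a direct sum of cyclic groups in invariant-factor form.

Answer: M ≅ ℤ/3 ⊕ ℤ/9 ⊕ ℤ/9 ⊕ ℤ/9

Derivation:
rank_ℚ(R)=4; free=4−4=0
SNF(R) diag = [3, 9, 9, 9] → torsion [3, 9, 9, 9]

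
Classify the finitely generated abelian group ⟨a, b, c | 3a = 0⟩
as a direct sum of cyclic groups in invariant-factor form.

Answer: M ≅ ℤ^2 ⊕ ℤ/3

Derivation:
rank_ℚ(R)=1; free=3−1=2
SNF(R) diag = [3] → torsion [3]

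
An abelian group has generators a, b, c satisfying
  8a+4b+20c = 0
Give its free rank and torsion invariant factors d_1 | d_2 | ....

Answer: M ≅ ℤ^2 ⊕ ℤ/4

Derivation:
rank_ℚ(R)=1; free=3−1=2
SNF(R) diag = [4] → torsion [4]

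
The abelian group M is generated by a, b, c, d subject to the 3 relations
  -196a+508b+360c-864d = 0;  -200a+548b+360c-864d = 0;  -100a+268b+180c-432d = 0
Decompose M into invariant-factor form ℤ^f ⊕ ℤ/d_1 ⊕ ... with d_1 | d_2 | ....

rank_ℚ(R)=3; free=4−3=1
SNF(R) diag = [4, 12, 36] → torsion [4, 12, 36]

Answer: M ≅ ℤ^1 ⊕ ℤ/4 ⊕ ℤ/12 ⊕ ℤ/36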